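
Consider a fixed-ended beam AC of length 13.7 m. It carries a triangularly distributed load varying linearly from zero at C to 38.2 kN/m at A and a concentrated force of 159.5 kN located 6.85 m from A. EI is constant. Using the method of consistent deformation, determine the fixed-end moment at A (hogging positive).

Release both end moments; the primary structure is a simply-supported span AC with redundants M_A and M_C.
On the primary (simply-supported) span, the end slopes from the loading are:
  at A: triangular load, peak 38.2: w₀L³/(45EI) = 2183/EI
  at C: triangular load, peak 38.2: 7w₀L³/(360EI) = 1910/EI
  at A: point load 159.5 at a = 6.85: Pab(L + b)/(6LEI) = 1871/EI
  at C: point load 159.5 at a = 6.85: Pab(L + a)/(6LEI) = 1871/EI
  θ_A0 = 4054/EI,  θ_C0 = 3781/EI
Flexibility coefficients: a unit moment at one end gives L/(3EI) there and L/(6EI) at the far end, so f₁₁ = f₂₂ = 4.567/EI and f₁₂ = f₂₁ = 2.283/EI.
Compatibility — zero rotation at each built-in end:
  4.567 M_A + 2.283 M_C = 4054
  2.283 M_A + 4.567 M_C = 3781
Solving the pair gives M_A = 631.6 kN·m and M_C = 512.1 kN·m (hogging).

M_A = 631.6 kN·m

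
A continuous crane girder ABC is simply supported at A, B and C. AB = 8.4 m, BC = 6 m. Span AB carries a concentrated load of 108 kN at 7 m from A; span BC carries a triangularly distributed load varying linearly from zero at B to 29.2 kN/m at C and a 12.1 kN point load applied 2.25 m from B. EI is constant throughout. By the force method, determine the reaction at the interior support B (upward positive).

R_B = 155 kN

Insert a hinge at B; M_B is the redundant, and each span becomes simply supported.
Discontinuity in slope at B on the released structure — sum the simple-span end rotations:
  span AB: point load 108 at a = 7: Pab(L + a)/(6LEI) = 323.4/EI
  span BC: triangular load, peak 29.2: 7w₀L³/(360EI) = 122.6/EI
  span BC: point load 12.1 at a = 2.25: Pab(L + b)/(6LEI) = 27.65/EI
  relative rotation θ_0 = (323.4 + 150.3)/EI = 473.7/EI
A unit hogging moment at B produces rotation L₁/(3EI) + L₂/(3EI) = 4.8/EI.
Slope continuity at B: θ_0 = M_B·4.8/EI, so M_B = 473.7/4.8 = 98.69 kN·m (hogging).
Span AB, ΣM about A with M_B applied at B: R_B^{AB}·8.4 = 756 + 98.69, so R_B^{AB} = 101.7 kN and R_A = 108 − 101.7 = 6.252 kN.
Span BC, ΣM about C: R_B^{BC}·6 = 220.6 + 98.69, so R_B^{BC} = 53.21 kN and R_C = 99.7 − 53.21 = 46.49 kN.
R_B = 101.7 + 53.21 = 155 kN.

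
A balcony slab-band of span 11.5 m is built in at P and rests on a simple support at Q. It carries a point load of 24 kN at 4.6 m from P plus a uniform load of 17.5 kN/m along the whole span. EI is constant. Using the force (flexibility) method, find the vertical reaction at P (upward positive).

R_P = 144.8 kN

Remove the prop at Q; the released (primary) structure is a cantilever built in at P.
Downward deflection at the released point Q due to the loads:
  point load 24 at a = 4.6: Pa²(3L − a)/(6EI) = 2531/EI
  UDL 17.5: wL⁴/(8EI) = 38260/EI
  δ_0 = 40790/EI
Flexibility coefficient — unit upward force at Q: δ_{QQ} = L³/(3EI) = 507/EI.
Compatibility at Q: δ_0 − R_Q·δ_{QQ} = 0, so R_Q = 40790/507 = 80.46 kN.
Vertical equilibrium: R_P = ΣP − R_Q = 225.2 − 80.46 = 144.8 kN.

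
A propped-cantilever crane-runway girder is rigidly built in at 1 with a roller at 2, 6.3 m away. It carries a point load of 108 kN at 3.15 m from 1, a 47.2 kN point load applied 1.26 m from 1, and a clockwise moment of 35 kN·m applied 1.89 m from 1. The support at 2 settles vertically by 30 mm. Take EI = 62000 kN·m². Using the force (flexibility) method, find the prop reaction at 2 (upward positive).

R_2 = 18.33 kN

Take the reaction at 2 as the redundant and release it; the primary structure is a cantilever fixed at 1.
Primary-structure tip deflection at 2 by superposition:
  point load 108 at a = 3.15: Pa²(3L − a)/(6EI) = 2813/EI
  point load 47.2 at a = 1.26: Pa²(3L − a)/(6EI) = 220.3/EI
  clockwise couple 35 at a = 1.89: M₀a(2L − a)/(2EI) = 354.2/EI
  δ_0 = 3388/EI
Flexibility coefficient — unit upward force at 2: δ_{22} = L³/(3EI) = 83.35/EI.
With EI = 62000 kN·m²: δ_0 = 0.054638 m and δ_{22} = 0.001344 m/kN.
Compatibility — the beam at 2 must follow the support down by 0.03 m: δ_0 − R_2·δ_{22} = 0.03, so R_2 = (0.054638 − 0.03)/0.001344 = 18.33 kN.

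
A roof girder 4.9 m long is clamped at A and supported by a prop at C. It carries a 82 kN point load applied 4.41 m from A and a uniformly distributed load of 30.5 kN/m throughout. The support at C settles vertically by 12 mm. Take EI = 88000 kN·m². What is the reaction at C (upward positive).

Release the roller at C. Primary structure: cantilever fixed at A.
Deflection at C on the released cantilever, summing each load's contribution:
  point load 82 at a = 4.41: Pa²(3L − a)/(6EI) = 2735/EI
  UDL 30.5: wL⁴/(8EI) = 2198/EI
  δ_0 = 4933/EI
Tip deflection under a unit load at C: L³/(3EI) = 39.22/EI.
With EI = 88000 kN·m²: δ_0 = 0.056055 m and δ_{CC} = 0.000446 m/kN.
Compatibility — the beam at C must follow the support down by 0.012 m: δ_0 − R_C·δ_{CC} = 0.012, so R_C = (0.056055 − 0.012)/0.000446 = 98.86 kN.

R_C = 98.86 kN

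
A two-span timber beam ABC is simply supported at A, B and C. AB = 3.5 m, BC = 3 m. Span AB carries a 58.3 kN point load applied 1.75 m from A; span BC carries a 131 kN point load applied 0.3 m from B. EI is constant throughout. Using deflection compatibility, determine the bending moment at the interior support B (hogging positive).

M_B = 36.11 kN·m

Release continuity at B by inserting a hinge; the redundant is the internal moment M_B. The primary structure is two simply-supported spans AB and BC.
Rotations at B on the released spans (each span's end-slope, ×1/EI):
  span AB: point load 58.3 at a = 1.75: Pab(L + a)/(6LEI) = 44.64/EI
  span BC: point load 131 at a = 0.3: Pab(L + b)/(6LEI) = 33.6/EI
  relative rotation θ_0 = (44.64 + 33.6)/EI = 78.24/EI
A unit hogging moment at B produces rotation L₁/(3EI) + L₂/(3EI) = 2.167/EI.
Slope continuity at B: θ_0 = M_B·2.167/EI, so M_B = 78.24/2.167 = 36.11 kN·m (hogging).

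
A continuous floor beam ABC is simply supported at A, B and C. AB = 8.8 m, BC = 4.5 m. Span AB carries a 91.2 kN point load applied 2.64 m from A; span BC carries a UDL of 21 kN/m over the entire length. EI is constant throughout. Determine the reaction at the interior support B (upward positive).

R_B = 105 kN

Insert a hinge at B; M_B is the redundant, and each span becomes simply supported.
Discontinuity in slope at B on the released structure — sum the simple-span end rotations:
  span AB: point load 91.2 at a = 2.64: Pab(L + a)/(6LEI) = 321.3/EI
  span BC: UDL 21: wL³/(24EI) = 79.73/EI
  relative rotation θ_0 = (321.3 + 79.73)/EI = 401.1/EI
A unit hogging moment at B produces rotation L₁/(3EI) + L₂/(3EI) = 4.433/EI.
Compatibility: M_B·(L₁+L₂)/(3EI) = θ_0, giving M_B = 90.47 kN·m (hogging).
Span AB, ΣM about A with M_B applied at B: R_B^{AB}·8.8 = 240.8 + 90.47, so R_B^{AB} = 37.64 kN and R_A = 91.2 − 37.64 = 53.56 kN.
Span BC, ΣM about C: R_B^{BC}·4.5 = 212.6 + 90.47, so R_B^{BC} = 67.35 kN and R_C = 94.5 − 67.35 = 27.15 kN.
R_B = 37.64 + 67.35 = 105 kN.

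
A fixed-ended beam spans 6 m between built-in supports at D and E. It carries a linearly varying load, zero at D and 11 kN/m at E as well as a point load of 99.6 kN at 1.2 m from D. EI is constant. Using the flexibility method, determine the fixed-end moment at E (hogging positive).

Take the two fixed-end moments M_D, M_E as redundants; the released structure is the simple span DE.
On the primary (simply-supported) span, the end slopes from the loading are:
  at D: triangular load, peak 11: 7w₀L³/(360EI) = 46.2/EI
  at E: triangular load, peak 11: w₀L³/(45EI) = 52.8/EI
  at D: point load 99.6 at a = 1.2: Pab(L + b)/(6LEI) = 172.1/EI
  at E: point load 99.6 at a = 1.2: Pab(L + a)/(6LEI) = 114.7/EI
  θ_D0 = 218.3/EI,  θ_E0 = 167.5/EI
Flexibility coefficients: a unit moment at one end gives L/(3EI) there and L/(6EI) at the far end, so f₁₁ = f₂₂ = 2/EI and f₁₂ = f₂₁ = 1/EI.
Compatibility — zero rotation at each built-in end:
  2 M_D + 1 M_E = 218.3
  1 M_D + 2 M_E = 167.5
Solving the pair gives M_D = 89.69 kN·m and M_E = 38.92 kN·m (hogging).

M_E = 38.92 kN·m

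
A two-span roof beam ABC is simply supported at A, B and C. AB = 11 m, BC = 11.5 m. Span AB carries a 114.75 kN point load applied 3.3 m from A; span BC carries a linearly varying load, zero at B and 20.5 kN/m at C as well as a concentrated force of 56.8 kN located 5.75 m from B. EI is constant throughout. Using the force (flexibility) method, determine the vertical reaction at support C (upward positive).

R_C = 87.19 kN

Take M_B as the redundant. Released structure: two simple spans AB and BC with a hinge at B.
Rotations at B on the released spans (each span's end-slope, ×1/EI):
  span AB: point load 114.75 at a = 3.3: Pab(L + a)/(6LEI) = 631.8/EI
  span BC: triangular load, peak 20.5: 7w₀L³/(360EI) = 606.2/EI
  span BC: point load 56.8 at a = 5.75: Pab(L + b)/(6LEI) = 469.5/EI
  relative rotation θ_0 = (631.8 + 1076)/EI = 1707/EI
A unit hogging moment at B produces rotation L₁/(3EI) + L₂/(3EI) = 7.5/EI.
Slope continuity at B: θ_0 = M_B·7.5/EI, so M_B = 1707/7.5 = 227.7 kN·m (hogging).
Span BC, ΣM about C: R_B^{BC}·11.5 = 778.5 + 227.7, so R_B^{BC} = 87.49 kN and R_C = 174.7 − 87.49 = 87.19 kN.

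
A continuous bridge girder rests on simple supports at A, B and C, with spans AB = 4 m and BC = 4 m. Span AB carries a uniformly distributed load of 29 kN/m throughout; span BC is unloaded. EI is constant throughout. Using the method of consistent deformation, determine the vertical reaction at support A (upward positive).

Take M_B as the redundant. Released structure: two simple spans AB and BC with a hinge at B.
End slopes at the hinge B, treating each span as simply supported:
  span AB: UDL 29: wL³/(24EI) = 77.33/EI
  relative rotation θ_0 = (77.33 + 0)/EI = 77.33/EI
A unit hogging moment at B produces rotation L₁/(3EI) + L₂/(3EI) = 2.667/EI.
Slope continuity at B: θ_0 = M_B·2.667/EI, so M_B = 77.33/2.667 = 29 kN·m (hogging).
Span AB, ΣM about A with M_B applied at B: R_B^{AB}·4 = 232 + 29, so R_B^{AB} = 65.25 kN and R_A = 116 − 65.25 = 50.75 kN.

R_A = 50.75 kN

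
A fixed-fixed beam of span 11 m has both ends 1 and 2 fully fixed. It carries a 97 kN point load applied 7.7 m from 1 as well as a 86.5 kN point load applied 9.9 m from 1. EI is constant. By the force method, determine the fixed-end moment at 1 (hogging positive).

M_1 = 75.78 kN·m

Take the two fixed-end moments M_1, M_2 as redundants; the released structure is the simple span 12.
On the primary (simply-supported) span, the end slopes from the loading are:
  at 1: point load 97 at a = 7.7: Pab(L + b)/(6LEI) = 534/EI
  at 2: point load 97 at a = 7.7: Pab(L + a)/(6LEI) = 698.4/EI
  at 1: point load 86.5 at a = 9.9: Pab(L + b)/(6LEI) = 172.7/EI
  at 2: point load 86.5 at a = 9.9: Pab(L + a)/(6LEI) = 298.3/EI
  θ_10 = 706.7/EI,  θ_20 = 996.6/EI
Flexibility coefficients: a unit moment at one end gives L/(3EI) there and L/(6EI) at the far end, so f₁₁ = f₂₂ = 3.667/EI and f₁₂ = f₂₁ = 1.833/EI.
Compatibility — zero rotation at each built-in end:
  3.667 M_1 + 1.833 M_2 = 706.7
  1.833 M_1 + 3.667 M_2 = 996.6
Solving the pair gives M_1 = 75.78 kN·m and M_2 = 233.9 kN·m (hogging).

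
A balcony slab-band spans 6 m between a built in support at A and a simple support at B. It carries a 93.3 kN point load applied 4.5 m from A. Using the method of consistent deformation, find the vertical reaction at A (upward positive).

R_A = 34.26 kN

Take the reaction at B as the redundant and release it; the primary structure is a cantilever fixed at A.
Free-end deflection of the primary structure under the applied loading (downward +):
  point load 93.3 at a = 4.5: Pa²(3L − a)/(6EI) = 4251/EI
Flexibility coefficient — unit upward force at B: δ_{BB} = L³/(3EI) = 72/EI.
The prop prevents deflection at B: R_B = δ_0/δ_{BB} = 4251/72 = 59.04 kN.
Vertical equilibrium: R_A = ΣP − R_B = 93.3 − 59.04 = 34.26 kN.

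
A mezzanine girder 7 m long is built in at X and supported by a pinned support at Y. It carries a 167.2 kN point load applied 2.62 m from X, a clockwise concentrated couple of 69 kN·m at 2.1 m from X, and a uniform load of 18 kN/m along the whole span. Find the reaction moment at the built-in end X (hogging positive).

Choose R_Y as the redundant. The primary structure is the cantilever fixed at X.
Deflection at Y on the released cantilever, summing each load's contribution:
  point load 167.2 at a = 2.62: Pa²(3L − a)/(6EI) = 3516/EI
  clockwise couple 69 at a = 2.1: M₀a(2L − a)/(2EI) = 862.2/EI
  UDL 18: wL⁴/(8EI) = 5402/EI
  δ_0 = 9780/EI
Flexibility coefficient — unit upward force at Y: δ_{YY} = L³/(3EI) = 114.3/EI.
The prop prevents deflection at Y: R_Y = δ_0/δ_{YY} = 9780/114.3 = 85.54 kN.
Moment equilibrium about X: M_X = Σ(load moments about X) − R_Y·L = 948.1 − 85.54×7 = 349.3 kN·m.

M_X = 349.3 kN·m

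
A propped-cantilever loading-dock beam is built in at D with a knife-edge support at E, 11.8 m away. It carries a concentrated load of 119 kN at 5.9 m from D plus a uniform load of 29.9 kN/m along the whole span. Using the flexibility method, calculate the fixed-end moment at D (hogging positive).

M_D = 783.7 kN·m

Take the reaction at E as the redundant and release it; the primary structure is a cantilever fixed at D.
Downward deflection at the released point E due to the loads:
  point load 119 at a = 5.9: Pa²(3L − a)/(6EI) = 20367/EI
  UDL 29.9: wL⁴/(8EI) = 72462/EI
  δ_0 = 92829/EI
Tip deflection under a unit load at E: L³/(3EI) = 547.7/EI.
Compatibility at E: δ_0 − R_E·δ_{EE} = 0, so R_E = 92829/547.7 = 169.5 kN.
Moment equilibrium about D: M_D = Σ(load moments about D) − R_E·L = 2784 − 169.5×11.8 = 783.7 kN·m.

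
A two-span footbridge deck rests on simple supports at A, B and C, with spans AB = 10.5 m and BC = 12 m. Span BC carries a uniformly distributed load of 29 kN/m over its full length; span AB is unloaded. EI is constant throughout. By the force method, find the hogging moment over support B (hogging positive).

M_B = 278.4 kN·m

Insert a hinge at B; M_B is the redundant, and each span becomes simply supported.
Rotations at B on the released spans (each span's end-slope, ×1/EI):
  span BC: UDL 29: wL³/(24EI) = 2088/EI
  relative rotation θ_0 = (0 + 2088)/EI = 2088/EI
A unit hogging moment at B produces rotation L₁/(3EI) + L₂/(3EI) = 7.5/EI.
Slope continuity at B: θ_0 = M_B·7.5/EI, so M_B = 2088/7.5 = 278.4 kN·m (hogging).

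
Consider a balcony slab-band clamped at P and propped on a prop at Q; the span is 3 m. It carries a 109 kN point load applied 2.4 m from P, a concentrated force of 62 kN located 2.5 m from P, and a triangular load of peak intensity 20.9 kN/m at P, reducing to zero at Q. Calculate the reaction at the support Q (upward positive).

R_Q = 129.6 kN

Take the reaction at Q as the redundant and release it; the primary structure is a cantilever fixed at P.
Downward deflection at the released point Q due to the loads:
  point load 109 at a = 2.4: Pa²(3L − a)/(6EI) = 690.6/EI
  point load 62 at a = 2.5: Pa²(3L − a)/(6EI) = 419.8/EI
  triangular load, peak 20.9 at the fixed end: w₀L⁴/(30EI) = 56.43/EI
  δ_0 = 1167/EI
Tip deflection under a unit load at Q: L³/(3EI) = 9/EI.
Compatibility at Q: δ_0 − R_Q·δ_{QQ} = 0, so R_Q = 1167/9 = 129.6 kN.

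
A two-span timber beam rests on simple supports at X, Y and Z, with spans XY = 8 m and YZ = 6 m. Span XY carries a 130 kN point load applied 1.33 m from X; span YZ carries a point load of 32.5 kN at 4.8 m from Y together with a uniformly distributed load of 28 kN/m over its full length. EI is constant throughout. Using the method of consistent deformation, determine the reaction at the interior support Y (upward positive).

R_Y = 144.2 kN

Take M_Y as the redundant. Released structure: two simple spans XY and YZ with a hinge at Y.
Discontinuity in slope at Y on the released structure — sum the simple-span end rotations:
  span XY: point load 130 at a = 1.33: Pab(L + a)/(6LEI) = 224.2/EI
  span YZ: point load 32.5 at a = 4.8: Pab(L + b)/(6LEI) = 37.44/EI
  span YZ: UDL 28: wL³/(24EI) = 252/EI
  relative rotation θ_0 = (224.2 + 289.4)/EI = 513.6/EI
A unit hogging moment at Y produces rotation L₁/(3EI) + L₂/(3EI) = 4.667/EI.
Slope continuity at Y: θ_0 = M_Y·4.667/EI, so M_Y = 513.6/4.667 = 110.1 kN·m (hogging).
Span XY, ΣM about X with M_Y applied at Y: R_Y^{XY}·8 = 172.9 + 110.1, so R_Y^{XY} = 35.37 kN and R_X = 130 − 35.37 = 94.63 kN.
Span YZ, ΣM about Z: R_Y^{YZ}·6 = 543 + 110.1, so R_Y^{YZ} = 108.8 kN and R_Z = 200.5 − 108.8 = 91.66 kN.
R_Y = 35.37 + 108.8 = 144.2 kN.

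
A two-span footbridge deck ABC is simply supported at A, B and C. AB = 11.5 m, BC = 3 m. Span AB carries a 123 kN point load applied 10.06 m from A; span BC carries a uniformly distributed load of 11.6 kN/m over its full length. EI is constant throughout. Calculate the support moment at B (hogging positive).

Insert a hinge at B; M_B is the redundant, and each span becomes simply supported.
Discontinuity in slope at B on the released structure — sum the simple-span end rotations:
  span AB: point load 123 at a = 10.06: Pab(L + a)/(6LEI) = 556.8/EI
  span BC: UDL 11.6: wL³/(24EI) = 13.05/EI
  relative rotation θ_0 = (556.8 + 13.05)/EI = 569.8/EI
A unit hogging moment at B produces rotation L₁/(3EI) + L₂/(3EI) = 4.833/EI.
Slope continuity at B: θ_0 = M_B·4.833/EI, so M_B = 569.8/4.833 = 117.9 kN·m (hogging).

M_B = 117.9 kN·m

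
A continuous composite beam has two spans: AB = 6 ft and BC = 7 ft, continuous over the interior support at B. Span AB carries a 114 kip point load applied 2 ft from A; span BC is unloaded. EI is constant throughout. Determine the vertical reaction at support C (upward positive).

R_C = -6.681 kip

Release continuity at B by inserting a hinge; the redundant is the internal moment M_B. The primary structure is two simply-supported spans AB and BC.
Discontinuity in slope at B on the released structure — sum the simple-span end rotations:
  span AB: point load 114 at a = 2: Pab(L + a)/(6LEI) = 202.7/EI
  relative rotation θ_0 = (202.7 + 0)/EI = 202.7/EI
A unit hogging moment at B produces rotation L₁/(3EI) + L₂/(3EI) = 4.333/EI.
Compatibility: M_B·(L₁+L₂)/(3EI) = θ_0, giving M_B = 46.77 kip·ft (hogging).
Span BC, ΣM about C: R_B^{BC}·7 = 0 + 46.77, so R_B^{BC} = 6.681 kip and R_C = 0 − 6.681 = -6.681 kip.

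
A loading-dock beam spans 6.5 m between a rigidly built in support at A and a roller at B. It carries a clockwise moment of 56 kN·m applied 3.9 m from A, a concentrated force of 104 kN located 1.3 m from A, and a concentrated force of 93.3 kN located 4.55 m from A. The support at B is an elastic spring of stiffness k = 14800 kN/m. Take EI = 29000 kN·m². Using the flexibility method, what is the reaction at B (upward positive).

Release the roller at B. Primary structure: cantilever fixed at A.
Free-end deflection of the primary structure under the applied loading (downward +):
  clockwise couple 56 at a = 3.9: M₀a(2L − a)/(2EI) = 993.7/EI
  point load 104 at a = 1.3: Pa²(3L − a)/(6EI) = 533.1/EI
  point load 93.3 at a = 4.55: Pa²(3L − a)/(6EI) = 4813/EI
  δ_0 = 6340/EI
Tip deflection under a unit load at B: L³/(3EI) = 91.54/EI.
With EI = 29000 kN·m²: δ_0 = 0.21861 m and δ_{BB} = 0.003157 m/kN.
Compatibility — the spring shortens by R_B/k under the reaction it provides: δ_0 − R_B·δ_{BB} = R_B/k. With 1/k = 0.000068 m/kN, R_B = δ_0 / (δ_{BB} + 1/k) = 0.21861 / (0.003157 + 0.000068) = 67.8 kN.

R_B = 67.8 kN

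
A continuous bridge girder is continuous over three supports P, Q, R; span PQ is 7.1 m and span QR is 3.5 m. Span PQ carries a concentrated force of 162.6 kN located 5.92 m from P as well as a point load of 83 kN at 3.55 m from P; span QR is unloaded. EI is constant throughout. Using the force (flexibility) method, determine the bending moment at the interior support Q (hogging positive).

M_Q = 172.3 kN·m

Release continuity at Q by inserting a hinge; the redundant is the internal moment M_Q. The primary structure is two simply-supported spans PQ and QR.
End slopes at the hinge Q, treating each span as simply supported:
  span PQ: point load 162.6 at a = 5.92: Pab(L + a)/(6LEI) = 347.2/EI
  span PQ: point load 83 at a = 3.55: Pab(L + a)/(6LEI) = 261.5/EI
  relative rotation θ_0 = (608.7 + 0)/EI = 608.7/EI
A unit hogging moment at Q produces rotation L₁/(3EI) + L₂/(3EI) = 3.533/EI.
Slope continuity at Q: θ_0 = M_Q·3.533/EI, so M_Q = 608.7/3.533 = 172.3 kN·m (hogging).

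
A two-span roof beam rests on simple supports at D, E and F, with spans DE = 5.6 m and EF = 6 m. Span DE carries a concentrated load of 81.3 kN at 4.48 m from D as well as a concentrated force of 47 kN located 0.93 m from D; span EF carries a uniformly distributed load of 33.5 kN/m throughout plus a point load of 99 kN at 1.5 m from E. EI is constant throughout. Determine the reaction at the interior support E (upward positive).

Take M_E as the redundant. Released structure: two simple spans DE and EF with a hinge at E.
Discontinuity in slope at E on the released structure — sum the simple-span end rotations:
  span DE: point load 81.3 at a = 4.48: Pab(L + a)/(6LEI) = 122.4/EI
  span DE: point load 47 at a = 0.93: Pab(L + a)/(6LEI) = 39.67/EI
  span EF: UDL 33.5: wL³/(24EI) = 301.5/EI
  span EF: point load 99 at a = 1.5: Pab(L + b)/(6LEI) = 194.9/EI
  relative rotation θ_0 = (162.1 + 496.4)/EI = 658.5/EI
A unit hogging moment at E produces rotation L₁/(3EI) + L₂/(3EI) = 3.867/EI.
Slope continuity at E: θ_0 = M_E·3.867/EI, so M_E = 658.5/3.867 = 170.3 kN·m (hogging).
Span DE, ΣM about D with M_E applied at E: R_E^{DE}·5.6 = 407.9 + 170.3, so R_E^{DE} = 103.3 kN and R_D = 128.3 − 103.3 = 25.05 kN.
Span EF, ΣM about F: R_E^{EF}·6 = 1048 + 170.3, so R_E^{EF} = 203.1 kN and R_F = 300 − 203.1 = 96.87 kN.
R_E = 103.3 + 203.1 = 306.4 kN.

R_E = 306.4 kN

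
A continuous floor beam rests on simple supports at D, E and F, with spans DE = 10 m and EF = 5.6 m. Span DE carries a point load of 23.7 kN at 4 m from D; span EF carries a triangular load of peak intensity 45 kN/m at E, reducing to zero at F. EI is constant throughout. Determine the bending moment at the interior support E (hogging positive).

Release continuity at E by inserting a hinge; the redundant is the internal moment M_E. The primary structure is two simply-supported spans DE and EF.
Rotations at E on the released spans (each span's end-slope, ×1/EI):
  span DE: point load 23.7 at a = 4: Pab(L + a)/(6LEI) = 132.7/EI
  span EF: triangular load, peak 45: w₀L³/(45EI) = 175.6/EI
  relative rotation θ_0 = (132.7 + 175.6)/EI = 308.3/EI
A unit hogging moment at E produces rotation L₁/(3EI) + L₂/(3EI) = 5.2/EI.
Slope continuity at E: θ_0 = M_E·5.2/EI, so M_E = 308.3/5.2 = 59.3 kN·m (hogging).

M_E = 59.3 kN·m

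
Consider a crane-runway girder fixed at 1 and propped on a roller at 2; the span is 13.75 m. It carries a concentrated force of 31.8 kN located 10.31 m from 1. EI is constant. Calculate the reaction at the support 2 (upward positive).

R_2 = 20.12 kN

Take the reaction at 2 as the redundant and release it; the primary structure is a cantilever fixed at 1.
Downward deflection at the released point 2 due to the loads:
  point load 31.8 at a = 10.31: Pa²(3L − a)/(6EI) = 17431/EI
Tip deflection under a unit load at 2: L³/(3EI) = 866.5/EI.
The prop prevents deflection at 2: R_2 = δ_0/δ_{22} = 17431/866.5 = 20.12 kN.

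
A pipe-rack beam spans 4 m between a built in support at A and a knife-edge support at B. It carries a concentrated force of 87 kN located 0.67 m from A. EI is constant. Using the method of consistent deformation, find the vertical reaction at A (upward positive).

R_A = 83.54 kN

Take the reaction at B as the redundant and release it; the primary structure is a cantilever fixed at A.
Downward deflection at the released point B due to the loads:
  point load 87 at a = 0.67: Pa²(3L − a)/(6EI) = 73.75/EI
Tip deflection under a unit load at B: L³/(3EI) = 21.33/EI.
The prop prevents deflection at B: R_B = δ_0/δ_{BB} = 73.75/21.33 = 3.457 kN.
Vertical equilibrium: R_A = ΣP − R_B = 87 − 3.457 = 83.54 kN.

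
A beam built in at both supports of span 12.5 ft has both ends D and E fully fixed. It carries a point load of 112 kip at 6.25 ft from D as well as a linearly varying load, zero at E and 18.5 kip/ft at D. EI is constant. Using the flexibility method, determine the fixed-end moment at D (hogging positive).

M_D = 319.5 kip·ft

Release both end moments; the primary structure is a simply-supported span DE with redundants M_D and M_E.
On the primary (simply-supported) span, the end slopes from the loading are:
  at D: point load 112 at a = 6.25: Pab(L + b)/(6LEI) = 1094/EI
  at E: point load 112 at a = 6.25: Pab(L + a)/(6LEI) = 1094/EI
  at D: triangular load, peak 18.5: w₀L³/(45EI) = 803/EI
  at E: triangular load, peak 18.5: 7w₀L³/(360EI) = 702.6/EI
  θ_D0 = 1897/EI,  θ_E0 = 1796/EI
Flexibility coefficients: a unit moment at one end gives L/(3EI) there and L/(6EI) at the far end, so f₁₁ = f₂₂ = 4.167/EI and f₁₂ = f₂₁ = 2.083/EI.
Compatibility — zero rotation at each built-in end:
  4.167 M_D + 2.083 M_E = 1897
  2.083 M_D + 4.167 M_E = 1796
Solving the pair gives M_D = 319.5 kip·ft and M_E = 271.4 kip·ft (hogging).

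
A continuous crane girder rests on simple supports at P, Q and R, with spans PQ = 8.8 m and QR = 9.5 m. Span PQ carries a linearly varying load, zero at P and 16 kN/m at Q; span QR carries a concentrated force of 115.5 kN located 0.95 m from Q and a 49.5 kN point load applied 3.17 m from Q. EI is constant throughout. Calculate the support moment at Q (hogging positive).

M_Q = 133.6 kN·m

Release continuity at Q by inserting a hinge; the redundant is the internal moment M_Q. The primary structure is two simply-supported spans PQ and QR.
Rotations at Q on the released spans (each span's end-slope, ×1/EI):
  span PQ: triangular load, peak 16: w₀L³/(45EI) = 242.3/EI
  span QR: point load 115.5 at a = 0.95: Pab(L + b)/(6LEI) = 297.1/EI
  span QR: point load 49.5 at a = 3.17: Pab(L + b)/(6LEI) = 275.9/EI
  relative rotation θ_0 = (242.3 + 572.9)/EI = 815.2/EI
A unit hogging moment at Q produces rotation L₁/(3EI) + L₂/(3EI) = 6.1/EI.
Compatibility: M_Q·(L₁+L₂)/(3EI) = θ_0, giving M_Q = 133.6 kN·m (hogging).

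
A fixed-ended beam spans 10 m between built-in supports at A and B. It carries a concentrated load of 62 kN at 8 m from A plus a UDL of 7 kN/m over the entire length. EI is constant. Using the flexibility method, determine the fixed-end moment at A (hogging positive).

Release both end moments; the primary structure is a simply-supported span AB with redundants M_A and M_B.
End rotations of the released simple span under the applied load (×1/EI):
  at A: point load 62 at a = 8: Pab(L + b)/(6LEI) = 198.4/EI
  at B: point load 62 at a = 8: Pab(L + a)/(6LEI) = 297.6/EI
  at A: UDL 7: wL³/(24EI) = 291.7/EI
  at B: UDL 7: wL³/(24EI) = 291.7/EI
  θ_A0 = 490.1/EI,  θ_B0 = 589.3/EI
Flexibility coefficients: a unit moment at one end gives L/(3EI) there and L/(6EI) at the far end, so f₁₁ = f₂₂ = 3.333/EI and f₁₂ = f₂₁ = 1.667/EI.
Compatibility — zero rotation at each built-in end:
  3.333 M_A + 1.667 M_B = 490.1
  1.667 M_A + 3.333 M_B = 589.3
Solving the pair gives M_A = 78.17 kN·m and M_B = 137.7 kN·m (hogging).

M_A = 78.17 kN·m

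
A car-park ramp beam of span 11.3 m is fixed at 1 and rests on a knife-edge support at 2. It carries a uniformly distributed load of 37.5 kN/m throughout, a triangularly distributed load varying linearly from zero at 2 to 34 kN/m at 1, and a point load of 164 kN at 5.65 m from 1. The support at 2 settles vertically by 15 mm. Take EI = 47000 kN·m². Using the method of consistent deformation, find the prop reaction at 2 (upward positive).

R_2 = 247.1 kN

Release the roller at 2. Primary structure: cantilever fixed at 1.
Free-end deflection of the primary structure under the applied loading (downward +):
  UDL 37.5: wL⁴/(8EI) = 76428/EI
  triangular load, peak 34 at the fixed end: w₀L⁴/(30EI) = 18479/EI
  point load 164 at a = 5.65: Pa²(3L − a)/(6EI) = 24649/EI
  δ_0 = 119557/EI
Flexibility coefficient — unit upward force at 2: δ_{22} = L³/(3EI) = 481/EI.
With EI = 47000 kN·m²: δ_0 = 2.5438 m and δ_{22} = 0.010233 m/kN.
Compatibility — the beam at 2 must follow the support down by 0.015 m: δ_0 − R_2·δ_{22} = 0.015, so R_2 = (2.5438 − 0.015)/0.010233 = 247.1 kN.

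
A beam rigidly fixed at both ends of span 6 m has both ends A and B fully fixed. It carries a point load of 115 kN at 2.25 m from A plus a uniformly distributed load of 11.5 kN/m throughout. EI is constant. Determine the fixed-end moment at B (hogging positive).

Take the two fixed-end moments M_A, M_B as redundants; the released structure is the simple span AB.
Simple-span end rotations at A and B under the given loads:
  at A: point load 115 at a = 2.25: Pab(L + b)/(6LEI) = 262.8/EI
  at B: point load 115 at a = 2.25: Pab(L + a)/(6LEI) = 222.4/EI
  at A: UDL 11.5: wL³/(24EI) = 103.5/EI
  at B: UDL 11.5: wL³/(24EI) = 103.5/EI
  θ_A0 = 366.3/EI,  θ_B0 = 325.9/EI
Flexibility coefficients: a unit moment at one end gives L/(3EI) there and L/(6EI) at the far end, so f₁₁ = f₂₂ = 2/EI and f₁₂ = f₂₁ = 1/EI.
Compatibility — zero rotation at each built-in end:
  2 M_A + 1 M_B = 366.3
  1 M_A + 2 M_B = 325.9
Solving the pair gives M_A = 135.6 kN·m and M_B = 95.14 kN·m (hogging).

M_B = 95.14 kN·m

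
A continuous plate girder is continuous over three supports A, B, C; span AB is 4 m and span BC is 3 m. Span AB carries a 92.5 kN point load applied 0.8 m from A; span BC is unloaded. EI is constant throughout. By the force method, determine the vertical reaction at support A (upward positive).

R_A = 68.93 kN

Release continuity at B by inserting a hinge; the redundant is the internal moment M_B. The primary structure is two simply-supported spans AB and BC.
Discontinuity in slope at B on the released structure — sum the simple-span end rotations:
  span AB: point load 92.5 at a = 0.8: Pab(L + a)/(6LEI) = 47.36/EI
  relative rotation θ_0 = (47.36 + 0)/EI = 47.36/EI
A unit hogging moment at B produces rotation L₁/(3EI) + L₂/(3EI) = 2.333/EI.
Slope continuity at B: θ_0 = M_B·2.333/EI, so M_B = 47.36/2.333 = 20.3 kN·m (hogging).
Span AB, ΣM about A with M_B applied at B: R_B^{AB}·4 = 74 + 20.3, so R_B^{AB} = 23.57 kN and R_A = 92.5 − 23.57 = 68.93 kN.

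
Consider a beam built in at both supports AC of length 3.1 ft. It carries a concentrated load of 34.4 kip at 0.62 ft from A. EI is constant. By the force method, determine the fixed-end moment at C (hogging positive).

Take the two fixed-end moments M_A, M_C as redundants; the released structure is the simple span AC.
End rotations of the released simple span under the applied load (×1/EI):
  at A: point load 34.4 at a = 0.62: Pab(L + b)/(6LEI) = 15.87/EI
  at C: point load 34.4 at a = 0.62: Pab(L + a)/(6LEI) = 10.58/EI
  θ_A0 = 15.87/EI,  θ_C0 = 10.58/EI
Flexibility coefficients: a unit moment at one end gives L/(3EI) there and L/(6EI) at the far end, so f₁₁ = f₂₂ = 1.033/EI and f₁₂ = f₂₁ = 0.5167/EI.
Compatibility — zero rotation at each built-in end:
  1.033 M_A + 0.5167 M_C = 15.87
  0.5167 M_A + 1.033 M_C = 10.58
Solving the pair gives M_A = 13.65 kip·ft and M_C = 3.412 kip·ft (hogging).

M_C = 3.412 kip·ft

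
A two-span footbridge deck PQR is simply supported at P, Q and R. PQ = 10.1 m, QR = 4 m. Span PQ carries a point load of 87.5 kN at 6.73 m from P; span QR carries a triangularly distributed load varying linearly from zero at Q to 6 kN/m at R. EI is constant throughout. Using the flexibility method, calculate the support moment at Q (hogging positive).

Take M_Q as the redundant. Released structure: two simple spans PQ and QR with a hinge at Q.
End slopes at the hinge Q, treating each span as simply supported:
  span PQ: point load 87.5 at a = 6.73: Pab(L + a)/(6LEI) = 551.1/EI
  span QR: triangular load, peak 6: 7w₀L³/(360EI) = 7.467/EI
  relative rotation θ_0 = (551.1 + 7.467)/EI = 558.6/EI
A unit hogging moment at Q produces rotation L₁/(3EI) + L₂/(3EI) = 4.7/EI.
Compatibility: M_Q·(L₁+L₂)/(3EI) = θ_0, giving M_Q = 118.9 kN·m (hogging).

M_Q = 118.9 kN·m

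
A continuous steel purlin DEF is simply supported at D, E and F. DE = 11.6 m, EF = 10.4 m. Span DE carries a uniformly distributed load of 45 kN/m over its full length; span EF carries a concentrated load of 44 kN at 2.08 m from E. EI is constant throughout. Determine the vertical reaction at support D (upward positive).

R_D = 223.9 kN

Take M_E as the redundant. Released structure: two simple spans DE and EF with a hinge at E.
Discontinuity in slope at E on the released structure — sum the simple-span end rotations:
  span DE: UDL 45: wL³/(24EI) = 2927/EI
  span EF: point load 44 at a = 2.08: Pab(L + b)/(6LEI) = 228.4/EI
  relative rotation θ_0 = (2927 + 228.4)/EI = 3155/EI
A unit hogging moment at E produces rotation L₁/(3EI) + L₂/(3EI) = 7.333/EI.
Slope continuity at E: θ_0 = M_E·7.333/EI, so M_E = 3155/7.333 = 430.2 kN·m (hogging).
Span DE, ΣM about D with M_E applied at E: R_E^{DE}·11.6 = 3028 + 430.2, so R_E^{DE} = 298.1 kN and R_D = 522 − 298.1 = 223.9 kN.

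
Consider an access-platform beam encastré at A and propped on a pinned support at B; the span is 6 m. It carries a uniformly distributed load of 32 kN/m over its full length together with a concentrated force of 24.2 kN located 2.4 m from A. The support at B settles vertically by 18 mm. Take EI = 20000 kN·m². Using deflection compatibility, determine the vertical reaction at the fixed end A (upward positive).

Remove the prop at B; the released (primary) structure is a cantilever built in at A.
Primary-structure tip deflection at B by superposition:
  UDL 32: wL⁴/(8EI) = 5184/EI
  point load 24.2 at a = 2.4: Pa²(3L − a)/(6EI) = 362.4/EI
  δ_0 = 5546/EI
Tip deflection under a unit load at B: L³/(3EI) = 72/EI.
With EI = 20000 kN·m²: δ_0 = 0.27732 m and δ_{BB} = 0.0036 m/kN.
Compatibility — the beam at B must follow the support down by 0.018 m: δ_0 − R_B·δ_{BB} = 0.018, so R_B = (0.27732 − 0.018)/0.0036 = 72.03 kN.
Vertical equilibrium: R_A = ΣP − R_B = 216.2 − 72.03 = 144.2 kN.

R_A = 144.2 kN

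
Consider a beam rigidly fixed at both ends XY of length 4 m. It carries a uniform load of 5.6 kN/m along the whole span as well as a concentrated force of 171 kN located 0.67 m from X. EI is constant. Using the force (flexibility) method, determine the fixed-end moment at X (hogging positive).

M_X = 86.87 kN·m

Take the two fixed-end moments M_X, M_Y as redundants; the released structure is the simple span XY.
On the primary (simply-supported) span, the end slopes from the loading are:
  at X: UDL 5.6: wL³/(24EI) = 14.93/EI
  at Y: UDL 5.6: wL³/(24EI) = 14.93/EI
  at X: point load 171 at a = 0.67: Pab(L + b)/(6LEI) = 116.5/EI
  at Y: point load 171 at a = 0.67: Pab(L + a)/(6LEI) = 74.24/EI
  θ_X0 = 131.5/EI,  θ_Y0 = 89.17/EI
Flexibility coefficients: a unit moment at one end gives L/(3EI) there and L/(6EI) at the far end, so f₁₁ = f₂₂ = 1.333/EI and f₁₂ = f₂₁ = 0.6667/EI.
Compatibility — zero rotation at each built-in end:
  1.333 M_X + 0.6667 M_Y = 131.5
  0.6667 M_X + 1.333 M_Y = 89.17
Solving the pair gives M_X = 86.87 kN·m and M_Y = 23.44 kN·m (hogging).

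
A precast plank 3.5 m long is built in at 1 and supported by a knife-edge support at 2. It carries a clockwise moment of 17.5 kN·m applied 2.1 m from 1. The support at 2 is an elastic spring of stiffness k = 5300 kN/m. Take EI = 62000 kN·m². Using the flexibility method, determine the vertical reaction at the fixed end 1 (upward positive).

R_1 = -3.464 kN

Take the reaction at 2 as the redundant and release it; the primary structure is a cantilever fixed at 1.
Free-end deflection of the primary structure under the applied loading (downward +):
  clockwise couple 17.5 at a = 2.1: M₀a(2L − a)/(2EI) = 90.04/EI
Flexibility coefficient — unit upward force at 2: δ_{22} = L³/(3EI) = 14.29/EI.
With EI = 62000 kN·m²: δ_0 = 0.001452 m and δ_{22} = 0.000231 m/kN.
Compatibility — the spring shortens by R_2/k under the reaction it provides: δ_0 − R_2·δ_{22} = R_2/k. With 1/k = 0.000189 m/kN, R_2 = δ_0 / (δ_{22} + 1/k) = 0.001452 / (0.000231 + 0.000189) = 3.464 kN.
Vertical equilibrium: R_1 = ΣP − R_2 = 0 − 3.464 = -3.464 kN.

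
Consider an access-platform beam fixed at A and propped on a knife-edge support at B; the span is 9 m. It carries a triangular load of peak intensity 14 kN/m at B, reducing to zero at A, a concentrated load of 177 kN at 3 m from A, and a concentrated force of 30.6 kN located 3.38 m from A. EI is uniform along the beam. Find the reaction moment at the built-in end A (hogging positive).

M_A = 413.6 kN·m

Remove the prop at B; the released (primary) structure is a cantilever built in at A.
Primary-structure tip deflection at B by superposition:
  triangular load, peak 14 at the free end: 11w₀L⁴/(120EI) = 8420/EI
  point load 177 at a = 3: Pa²(3L − a)/(6EI) = 6372/EI
  point load 30.6 at a = 3.38: Pa²(3L − a)/(6EI) = 1376/EI
  δ_0 = 16168/EI
Tip deflection under a unit load at B: L³/(3EI) = 243/EI.
The prop prevents deflection at B: R_B = δ_0/δ_{BB} = 16168/243 = 66.54 kN.
Moment equilibrium about A: M_A = Σ(load moments about A) − R_B·L = 1012 − 66.54×9 = 413.6 kN·m.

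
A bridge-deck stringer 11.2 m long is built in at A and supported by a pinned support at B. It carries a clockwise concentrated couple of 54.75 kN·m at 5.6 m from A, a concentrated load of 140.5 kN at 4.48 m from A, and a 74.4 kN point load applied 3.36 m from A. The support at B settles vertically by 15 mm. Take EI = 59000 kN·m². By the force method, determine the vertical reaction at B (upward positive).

Release the roller at B. Primary structure: cantilever fixed at A.
Downward deflection at the released point B due to the loads:
  clockwise couple 54.75 at a = 5.6: M₀a(2L − a)/(2EI) = 2575/EI
  point load 140.5 at a = 4.48: Pa²(3L − a)/(6EI) = 13686/EI
  point load 74.4 at a = 3.36: Pa²(3L − a)/(6EI) = 4233/EI
  δ_0 = 20495/EI
Flexibility coefficient — unit upward force at B: δ_{BB} = L³/(3EI) = 468.3/EI.
With EI = 59000 kN·m²: δ_0 = 0.34737 m and δ_{BB} = 0.007937 m/kN.
Compatibility — the beam at B must follow the support down by 0.015 m: δ_0 − R_B·δ_{BB} = 0.015, so R_B = (0.34737 − 0.015)/0.007937 = 41.87 kN.

R_B = 41.87 kN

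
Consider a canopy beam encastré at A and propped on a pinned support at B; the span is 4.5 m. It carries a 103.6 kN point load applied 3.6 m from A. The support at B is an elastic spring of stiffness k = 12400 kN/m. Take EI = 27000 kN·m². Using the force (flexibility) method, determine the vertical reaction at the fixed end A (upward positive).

Remove the prop at B; the released (primary) structure is a cantilever built in at A.
Free-end deflection of the primary structure under the applied loading (downward +):
  point load 103.6 at a = 3.6: Pa²(3L − a)/(6EI) = 2215/EI
Tip deflection under a unit load at B: L³/(3EI) = 30.38/EI.
With EI = 27000 kN·m²: δ_0 = 0.082051 m and δ_{BB} = 0.001125 m/kN.
Compatibility — the spring shortens by R_B/k under the reaction it provides: δ_0 − R_B·δ_{BB} = R_B/k. With 1/k = 0.000081 m/kN, R_B = δ_0 / (δ_{BB} + 1/k) = 0.082051 / (0.001125 + 0.000081) = 68.06 kN.
Vertical equilibrium: R_A = ΣP − R_B = 103.6 − 68.06 = 35.54 kN.

R_A = 35.54 kN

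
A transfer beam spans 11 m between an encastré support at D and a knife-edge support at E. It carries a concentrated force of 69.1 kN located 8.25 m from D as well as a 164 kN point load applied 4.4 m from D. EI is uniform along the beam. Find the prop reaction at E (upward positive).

Remove the prop at E; the released (primary) structure is a cantilever built in at D.
Deflection at E on the released cantilever, summing each load's contribution:
  point load 69.1 at a = 8.25: Pa²(3L − a)/(6EI) = 19400/EI
  point load 164 at a = 4.4: Pa²(3L − a)/(6EI) = 15134/EI
  δ_0 = 34535/EI
Tip deflection under a unit load at E: L³/(3EI) = 443.7/EI.
Compatibility at E: δ_0 − R_E·δ_{EE} = 0, so R_E = 34535/443.7 = 77.84 kN.

R_E = 77.84 kN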